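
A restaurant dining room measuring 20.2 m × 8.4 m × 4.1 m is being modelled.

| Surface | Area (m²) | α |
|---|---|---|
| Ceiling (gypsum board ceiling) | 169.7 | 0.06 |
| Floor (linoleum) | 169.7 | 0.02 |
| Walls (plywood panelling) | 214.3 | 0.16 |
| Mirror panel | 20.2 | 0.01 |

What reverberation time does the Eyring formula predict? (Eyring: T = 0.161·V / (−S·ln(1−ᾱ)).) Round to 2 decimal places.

2.23 seconds

Total surface area S = 169.7 + 169.7 + 214.3 + 20.2 = 573.9 m².
Σ(Sᵢαᵢ) = 169.7·0.06 + 169.7·0.02 + 214.3·0.16 + 20.2·0.01 = 48.066.
ᾱ = 48.066 / 573.9 = 0.0838.
Eyring denominator: −S ln(1−ᾱ) = 50.228.
V = 20.2 × 8.4 × 4.1 = 695.688 m³.
T = 0.161·V/[−S·ln(1−ᾱ)] = 0.161·695.688/50.228 = 2.23 s.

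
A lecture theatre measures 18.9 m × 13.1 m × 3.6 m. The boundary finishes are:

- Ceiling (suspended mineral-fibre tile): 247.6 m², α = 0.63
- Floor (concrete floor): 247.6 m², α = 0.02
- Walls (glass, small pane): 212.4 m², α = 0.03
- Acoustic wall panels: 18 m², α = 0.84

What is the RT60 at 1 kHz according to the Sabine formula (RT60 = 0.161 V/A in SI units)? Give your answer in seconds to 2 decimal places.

Equivalent absorption area: A = 247.6·0.63 + 247.6·0.02 + 212.4·0.03 + 18·0.84 = 182.432 m².
Volume V = 18.9 × 13.1 × 3.6 = 891.324 m³.
Sabine: RT60 = 0.161 × 891.324 / 182.432 = 0.79 s.

0.79 s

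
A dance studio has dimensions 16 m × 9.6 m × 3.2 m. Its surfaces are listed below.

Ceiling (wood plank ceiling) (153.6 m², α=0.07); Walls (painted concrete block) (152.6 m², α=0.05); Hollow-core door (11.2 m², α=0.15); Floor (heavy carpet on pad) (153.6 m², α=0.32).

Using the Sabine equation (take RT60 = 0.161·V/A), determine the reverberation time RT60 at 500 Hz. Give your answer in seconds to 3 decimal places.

1.143 s

A = Σ Sᵢαᵢ = 153.6*0.07 + 152.6*0.05 + 11.2*0.15 + 153.6*0.32 = 69.214 sabins.
Volume V = 16 × 9.6 × 3.2 = 491.52 m³.
Sabine: RT60 = 0.161 × 491.52 / 69.214 = 1.143 s.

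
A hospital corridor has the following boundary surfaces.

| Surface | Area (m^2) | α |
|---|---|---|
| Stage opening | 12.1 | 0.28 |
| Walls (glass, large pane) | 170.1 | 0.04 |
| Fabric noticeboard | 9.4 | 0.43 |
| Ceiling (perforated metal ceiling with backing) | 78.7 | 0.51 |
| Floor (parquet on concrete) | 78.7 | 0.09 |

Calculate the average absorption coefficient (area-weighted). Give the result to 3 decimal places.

0.176

Total surface area S = 349.0 m^2.
Weighted sum Σ Sα = 61.454.
ᾱ = A/S = 0.176.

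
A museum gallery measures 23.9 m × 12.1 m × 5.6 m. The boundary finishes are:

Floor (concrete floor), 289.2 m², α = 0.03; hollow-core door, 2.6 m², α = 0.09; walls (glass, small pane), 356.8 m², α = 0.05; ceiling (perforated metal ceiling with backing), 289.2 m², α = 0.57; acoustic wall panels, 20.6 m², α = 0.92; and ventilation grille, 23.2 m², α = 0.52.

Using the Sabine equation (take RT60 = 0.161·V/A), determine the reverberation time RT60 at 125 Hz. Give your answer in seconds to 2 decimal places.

1.17 seconds

A = Σ Sᵢαᵢ = 289.2*0.03 + 2.6*0.09 + 356.8*0.05 + 289.2*0.57 + 20.6*0.92 + 23.2*0.52 = 222.610 sabins.
Room volume: 1619.464 m³.
Sabine: RT60 = 0.161 × 1619.464 / 222.610 = 1.17 s.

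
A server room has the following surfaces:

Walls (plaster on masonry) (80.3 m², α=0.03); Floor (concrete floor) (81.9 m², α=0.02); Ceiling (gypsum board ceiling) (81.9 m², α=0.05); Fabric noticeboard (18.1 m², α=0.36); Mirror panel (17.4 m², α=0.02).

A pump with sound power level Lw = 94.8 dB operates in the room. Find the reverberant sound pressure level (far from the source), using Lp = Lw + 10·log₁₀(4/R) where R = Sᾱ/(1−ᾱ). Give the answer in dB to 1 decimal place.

88.8 dB

A = 15.006 sabins; S = 279.6 m².
ᾱ = 15.006/279.6 = 0.0537; R = Sᾱ/(1−ᾱ) = 15.006/(1−0.0537) = 15.858 m².
Lp = 94.8 + 10·log₁₀(4/15.858) = 94.8 + (-5.98) = 88.8 dB.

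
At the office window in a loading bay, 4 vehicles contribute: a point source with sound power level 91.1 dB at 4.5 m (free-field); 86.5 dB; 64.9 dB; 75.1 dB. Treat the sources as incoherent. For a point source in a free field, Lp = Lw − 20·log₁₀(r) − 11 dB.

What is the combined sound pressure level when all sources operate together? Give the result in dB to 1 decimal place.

86.9 dB

Source at 4.5 m: Lp = 91.1 − 20·log₁₀(4.5) − 11 = 67.0 dB.
Σ 10^(Lᵢ/10) = 4.871e+08.
Back to dB: 10·log₁₀ Σ = 86.9 dB.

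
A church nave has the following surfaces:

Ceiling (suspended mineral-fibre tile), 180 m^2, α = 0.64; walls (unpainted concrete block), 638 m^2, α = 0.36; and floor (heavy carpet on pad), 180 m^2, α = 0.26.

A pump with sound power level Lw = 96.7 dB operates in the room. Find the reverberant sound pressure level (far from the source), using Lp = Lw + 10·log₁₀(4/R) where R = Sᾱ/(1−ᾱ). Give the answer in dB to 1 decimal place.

74.6 dB

Σ(Sᵢαᵢ) = 180×0.64 + 638×0.36 + 180×0.26 = 391.680; total area S = 998.0 m^2.
ᾱ = 391.680/998.0 = 0.3925; R = Sᾱ/(1−ᾱ) = 391.680/(1−0.3925) = 644.741 m^2.
Lp = 96.7 + 10·log₁₀(4/644.741) = 96.7 + (-22.07) = 74.6 dB.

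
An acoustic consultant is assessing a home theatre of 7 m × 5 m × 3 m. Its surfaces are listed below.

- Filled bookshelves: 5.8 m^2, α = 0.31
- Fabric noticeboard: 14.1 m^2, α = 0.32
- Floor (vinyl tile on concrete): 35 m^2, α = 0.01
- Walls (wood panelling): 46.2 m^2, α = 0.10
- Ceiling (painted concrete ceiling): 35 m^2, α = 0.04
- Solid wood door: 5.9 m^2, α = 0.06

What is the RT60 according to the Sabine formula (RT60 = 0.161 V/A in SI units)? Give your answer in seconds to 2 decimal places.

1.30 s

Total absorption A = 5.8*0.31 + 14.1*0.32 + 35*0.01 + 46.2*0.10 + 35*0.04 + 5.9*0.06
  = 1.798 + 4.512 + 0.350 + 4.620 + 1.400 + 0.354 = 13.034 m^2 sabins.
V = 7·5·3 = 105 m³.
T = 0.161 V/A = 0.161·105/13.034 = 1.30 s.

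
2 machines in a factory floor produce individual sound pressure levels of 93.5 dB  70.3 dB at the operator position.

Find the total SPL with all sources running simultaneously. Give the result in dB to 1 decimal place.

Σ 10^(Lᵢ/10) = 2.249e+09.
L_total = 10·log₁₀(2.249e+09) = 93.5 dB.

93.5 dB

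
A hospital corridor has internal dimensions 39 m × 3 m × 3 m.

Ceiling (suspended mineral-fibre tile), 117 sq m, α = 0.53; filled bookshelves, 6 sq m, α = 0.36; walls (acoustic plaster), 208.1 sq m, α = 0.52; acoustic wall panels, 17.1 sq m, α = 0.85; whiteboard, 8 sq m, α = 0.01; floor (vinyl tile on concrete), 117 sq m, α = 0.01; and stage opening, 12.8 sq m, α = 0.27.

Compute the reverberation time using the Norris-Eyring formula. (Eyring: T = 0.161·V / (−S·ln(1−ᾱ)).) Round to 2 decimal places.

S = Σ Sᵢ = 486.0 sq m.
Absorption A = 117×0.53 + 6×0.36 + 208.1×0.52 + 17.1×0.85 + 8×0.01 + 117×0.01 + 12.8×0.27 = 191.623 sabins.
Mean coefficient ᾱ = A/S = 0.3943.
Eyring denominator: −S ln(1−ᾱ) = 243.666.
V = 39 × 3 × 3 = 351 m³.
RT60 = 0.161 × 351 / 243.666 = 0.23 s.

0.23 s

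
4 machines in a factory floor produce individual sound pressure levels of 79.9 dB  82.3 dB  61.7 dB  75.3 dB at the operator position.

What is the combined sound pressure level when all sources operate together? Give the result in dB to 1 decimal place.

Sum in the linear (power) domain: Σ 10^(Lᵢ/10) = 10^(79.9/10) + 10^(82.3/10) + 10^(61.7/10) + 10^(75.3/10) = 3.029e+08.
L_total = 10·log₁₀(3.029e+08) = 84.8 dB.

84.8 dB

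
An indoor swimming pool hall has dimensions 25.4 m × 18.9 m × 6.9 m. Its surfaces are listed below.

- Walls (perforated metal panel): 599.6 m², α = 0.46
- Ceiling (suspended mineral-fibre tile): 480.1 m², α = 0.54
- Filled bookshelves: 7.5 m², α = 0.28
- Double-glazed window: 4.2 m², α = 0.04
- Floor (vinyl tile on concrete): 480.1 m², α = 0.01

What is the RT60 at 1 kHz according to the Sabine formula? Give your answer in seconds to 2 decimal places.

Equivalent absorption area: A = 599.6*0.46 + 480.1*0.54 + 7.5*0.28 + 4.2*0.04 + 480.1*0.01 = 542.139 m².
Volume V = 25.4 × 18.9 × 6.9 = 3312.414 m³.
RT60 = 0.161 · V / A = 0.161 × 3312.414 / 542.139 = 0.98 s.

0.98 s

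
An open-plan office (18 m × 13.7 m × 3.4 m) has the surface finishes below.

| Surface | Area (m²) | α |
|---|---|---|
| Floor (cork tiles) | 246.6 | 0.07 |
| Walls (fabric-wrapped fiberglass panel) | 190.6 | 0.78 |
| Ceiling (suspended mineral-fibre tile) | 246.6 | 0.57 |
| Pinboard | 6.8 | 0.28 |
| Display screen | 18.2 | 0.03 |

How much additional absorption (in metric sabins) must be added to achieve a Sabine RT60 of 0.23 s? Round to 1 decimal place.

278.0 sabins

A₁ = Σ Sᵢαᵢ = 246.6·0.07 + 190.6·0.78 + 246.6·0.57 + 6.8·0.28 + 18.2·0.03 = 308.942 sabins.
Target A₂ = 0.161·838.44/0.23 = 586.908 sabins (V = 838.44 m³).
ΔA = A₂ − A₁ = 586.908 − 308.942 = 278.0 sabins.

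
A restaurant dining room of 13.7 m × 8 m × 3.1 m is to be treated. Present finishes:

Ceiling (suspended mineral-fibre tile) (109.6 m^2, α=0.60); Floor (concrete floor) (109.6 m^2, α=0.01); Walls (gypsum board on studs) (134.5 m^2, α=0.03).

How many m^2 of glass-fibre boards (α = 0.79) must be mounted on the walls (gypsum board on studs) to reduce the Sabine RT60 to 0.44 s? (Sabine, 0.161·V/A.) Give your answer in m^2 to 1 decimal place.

Summing Sᵢαᵢ: 65.760 + 1.096 + 4.035 → A₁ = 70.891 sabins.
V = 339.76 m³. Target absorption A₂ = 0.161 × 339.76 / 0.44 = 124.321 sabins.
Absorption to add: 124.321 − 70.891 = 53.430 sabins.
Net gain per m^2: Δα = 0.79 − 0.03 = 0.76.
Area = ΔA/Δα = 53.430/0.76 = 70.3 m^2.

70.3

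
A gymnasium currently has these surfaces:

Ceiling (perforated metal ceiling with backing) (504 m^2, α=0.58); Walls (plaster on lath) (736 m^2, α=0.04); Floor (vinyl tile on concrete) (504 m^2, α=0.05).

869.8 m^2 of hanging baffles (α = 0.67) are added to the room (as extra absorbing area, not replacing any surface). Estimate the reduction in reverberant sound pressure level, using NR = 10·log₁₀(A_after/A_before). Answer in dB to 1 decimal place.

4.3 dB

Total absorption A_before = 504·0.58 + 736·0.04 + 504·0.05
  = 292.320 + 29.440 + 25.200 = 346.960 m^2 sabins.
Added absorption = 869.8 × 0.67 = 582.766 sabins.
A_after = 346.960 + 582.766 = 929.726 sabins.
Reduction = 10 log₁₀(A_after/A_before) = 10 log₁₀(2.6796) = 4.3 dB.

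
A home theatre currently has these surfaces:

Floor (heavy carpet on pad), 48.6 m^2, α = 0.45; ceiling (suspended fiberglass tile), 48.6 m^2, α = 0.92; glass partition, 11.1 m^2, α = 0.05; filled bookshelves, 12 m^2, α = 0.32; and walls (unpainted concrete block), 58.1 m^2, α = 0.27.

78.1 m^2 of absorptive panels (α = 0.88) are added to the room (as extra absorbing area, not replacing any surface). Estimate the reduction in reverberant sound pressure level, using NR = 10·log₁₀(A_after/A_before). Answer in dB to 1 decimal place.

2.5 dB

Total absorption A_before = 48.6×0.45 + 48.6×0.92 + 11.1×0.05 + 12×0.32 + 58.1×0.27
  = 21.870 + 44.712 + 0.555 + 3.840 + 15.687 = 86.664 m^2 sabins.
Treatment contributes 78.1·0.88 = 68.728 sabins.
A_after = 86.664 + 68.728 = 155.392 sabins.
NR = 10·log₁₀(155.392/86.664) = 2.5 dB.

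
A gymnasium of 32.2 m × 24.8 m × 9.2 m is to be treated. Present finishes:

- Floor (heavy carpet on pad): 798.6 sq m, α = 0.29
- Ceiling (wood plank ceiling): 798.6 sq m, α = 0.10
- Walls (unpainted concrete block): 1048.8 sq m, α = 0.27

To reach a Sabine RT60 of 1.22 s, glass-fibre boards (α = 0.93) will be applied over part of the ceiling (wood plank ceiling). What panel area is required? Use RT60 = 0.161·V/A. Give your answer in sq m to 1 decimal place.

Total absorption A₁ = 798.6·0.29 + 798.6·0.10 + 1048.8·0.27
  = 231.594 + 79.860 + 283.176 = 594.630 sq m sabins.
Required A₂ = 0.161·7346.752/1.22 = 969.530 sabins.
Absorption to add: 969.530 − 594.630 = 374.900 sabins.
Each sq m of panel replacing the ceiling (wood plank ceiling) adds (0.93 − 0.10) = 0.83 sabins.
Area = ΔA/Δα = 374.900/0.83 = 451.7 sq m.

451.7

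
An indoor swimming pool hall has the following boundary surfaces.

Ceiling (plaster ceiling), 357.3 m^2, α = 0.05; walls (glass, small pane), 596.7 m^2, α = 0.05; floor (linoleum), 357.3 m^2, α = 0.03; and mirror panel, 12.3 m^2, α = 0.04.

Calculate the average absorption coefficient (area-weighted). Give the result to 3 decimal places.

S = Σ Sᵢ = 357.3 + 596.7 + 357.3 + 12.3 = 1323.6 m^2.
A = 357.3×0.05 + 596.7×0.05 + 357.3×0.03 + 12.3×0.04 = 58.911 sabins.
ᾱ = A/S = 0.045.

0.045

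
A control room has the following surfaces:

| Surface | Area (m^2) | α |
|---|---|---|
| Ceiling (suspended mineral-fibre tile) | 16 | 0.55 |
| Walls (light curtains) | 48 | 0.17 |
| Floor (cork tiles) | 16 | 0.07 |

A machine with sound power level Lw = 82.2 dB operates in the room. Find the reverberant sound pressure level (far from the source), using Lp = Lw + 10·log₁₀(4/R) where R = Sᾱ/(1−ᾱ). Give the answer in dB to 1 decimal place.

74.5 dB

Σ(Sᵢαᵢ) = 16·0.55 + 48·0.17 + 16·0.07 = 18.080; total area S = 80.0 m^2.
ᾱ = 0.2260, so room constant R = A/(1−ᾱ) = 23.359 m^2.
Lp = 82.2 + 10·log₁₀(4/23.359) = 82.2 + (-7.66) = 74.5 dB.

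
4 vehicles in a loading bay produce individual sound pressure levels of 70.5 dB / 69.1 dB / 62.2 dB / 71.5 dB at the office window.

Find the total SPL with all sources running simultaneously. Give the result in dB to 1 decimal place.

Σ 10^(Lᵢ/10) = 3.513e+07.
L_total = 10·log₁₀(3.513e+07) = 75.5 dB.

75.5 dB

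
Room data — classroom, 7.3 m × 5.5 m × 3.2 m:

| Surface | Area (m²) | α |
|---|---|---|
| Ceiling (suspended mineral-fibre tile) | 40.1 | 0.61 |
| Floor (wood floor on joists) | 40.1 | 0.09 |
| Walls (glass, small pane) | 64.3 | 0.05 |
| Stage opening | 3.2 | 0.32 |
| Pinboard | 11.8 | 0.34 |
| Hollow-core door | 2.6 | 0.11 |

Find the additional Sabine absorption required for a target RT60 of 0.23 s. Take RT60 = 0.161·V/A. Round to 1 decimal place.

Total absorption A₁ = 40.1·0.61 + 40.1·0.09 + 64.3·0.05 + 3.2·0.32 + 11.8·0.34 + 2.6·0.11
  = 24.461 + 3.609 + 3.215 + 1.024 + 4.012 + 0.286 = 36.607 m² sabins.
Target A₂ = 0.161·128.48/0.23 = 89.936 sabins (V = 128.48 m³).
Additional absorption ΔA = 89.936 − 36.607 = 53.3 sabins.

53.3 sabins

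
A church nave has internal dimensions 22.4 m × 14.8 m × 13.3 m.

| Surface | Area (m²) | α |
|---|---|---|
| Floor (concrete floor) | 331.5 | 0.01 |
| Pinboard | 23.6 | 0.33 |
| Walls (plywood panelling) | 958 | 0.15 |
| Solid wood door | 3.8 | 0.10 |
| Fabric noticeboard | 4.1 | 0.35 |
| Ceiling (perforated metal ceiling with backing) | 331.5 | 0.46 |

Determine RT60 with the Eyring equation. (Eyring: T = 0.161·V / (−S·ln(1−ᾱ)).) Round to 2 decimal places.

2.07 sec

S = Σ Sᵢ = 1652.5 m².
Σ(Sᵢαᵢ) = 331.5×0.01 + 23.6×0.33 + 958×0.15 + 3.8×0.10 + 4.1×0.35 + 331.5×0.46 = 309.108.
Mean coefficient ᾱ = A/S = 0.1871.
Eyring denominator: −S ln(1−ᾱ) = 342.311.
V = 22.4 × 14.8 × 13.3 = 4409.216 m³.
T = 0.161·V/[−S·ln(1−ᾱ)] = 0.161·4409.216/342.311 = 2.07 s.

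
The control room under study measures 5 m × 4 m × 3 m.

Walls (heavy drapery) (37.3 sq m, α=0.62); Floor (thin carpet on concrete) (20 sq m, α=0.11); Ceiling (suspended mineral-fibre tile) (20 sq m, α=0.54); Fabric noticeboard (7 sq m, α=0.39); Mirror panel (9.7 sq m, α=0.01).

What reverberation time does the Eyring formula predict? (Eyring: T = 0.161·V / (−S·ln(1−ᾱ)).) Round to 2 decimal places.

S = Σ Sᵢ = 94.0 sq m.
Absorption A = 37.3×0.62 + 20×0.11 + 20×0.54 + 7×0.39 + 9.7×0.01 = 38.953 sabins.
ᾱ = 38.953 / 94.0 = 0.4144.
−S·ln(1−ᾱ) = −94.0 × ln(1 − 0.4144) = 50.301.
V = 5 × 4 × 3 = 60 m³.
RT60 = 0.161 × 60 / 50.301 = 0.19 s.

0.19 s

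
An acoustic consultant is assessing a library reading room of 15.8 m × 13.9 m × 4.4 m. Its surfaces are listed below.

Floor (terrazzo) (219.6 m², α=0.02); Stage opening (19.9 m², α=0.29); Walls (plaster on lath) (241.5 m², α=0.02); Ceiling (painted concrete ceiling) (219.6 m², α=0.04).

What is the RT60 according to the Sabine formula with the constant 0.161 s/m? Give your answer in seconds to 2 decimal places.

6.54 s

Total absorption A = 219.6*0.02 + 19.9*0.29 + 241.5*0.02 + 219.6*0.04
  = 4.392 + 5.771 + 4.830 + 8.784 = 23.777 m² sabins.
Volume V = 15.8 × 13.9 × 4.4 = 966.328 m³.
T = 0.161 V/A = 0.161·966.328/23.777 = 6.54 s.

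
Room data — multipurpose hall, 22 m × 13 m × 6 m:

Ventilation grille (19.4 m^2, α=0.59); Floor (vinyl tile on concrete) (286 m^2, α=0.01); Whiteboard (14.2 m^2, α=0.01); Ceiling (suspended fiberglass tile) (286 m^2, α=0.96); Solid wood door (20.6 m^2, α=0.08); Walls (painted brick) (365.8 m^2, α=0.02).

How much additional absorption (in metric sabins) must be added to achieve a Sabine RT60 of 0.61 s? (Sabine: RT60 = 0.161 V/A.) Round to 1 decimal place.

154.9 sabins

Summing Sᵢαᵢ: 11.446 + 2.860 + 0.142 + 274.560 + 1.648 + 7.316 → A₁ = 297.972 sabins.
Target A₂ = 0.161·1716/0.61 = 452.911 sabins (V = 1716 m³).
ΔA = A₂ − A₁ = 452.911 − 297.972 = 154.9 sabins.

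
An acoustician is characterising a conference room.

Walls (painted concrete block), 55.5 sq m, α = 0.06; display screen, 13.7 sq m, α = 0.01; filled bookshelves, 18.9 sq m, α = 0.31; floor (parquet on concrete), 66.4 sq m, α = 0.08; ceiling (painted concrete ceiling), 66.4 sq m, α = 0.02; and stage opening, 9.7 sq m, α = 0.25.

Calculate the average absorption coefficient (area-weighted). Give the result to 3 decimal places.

S = Σ Sᵢ = 55.5 + 13.7 + 18.9 + 66.4 + 66.4 + 9.7 = 230.6 sq m.
Σ(Sᵢαᵢ) = 55.5×0.06 + 13.7×0.01 + 18.9×0.31 + 66.4×0.08 + 66.4×0.02 + 9.7×0.25 = 18.391.
ᾱ = A/S = 0.080.

0.080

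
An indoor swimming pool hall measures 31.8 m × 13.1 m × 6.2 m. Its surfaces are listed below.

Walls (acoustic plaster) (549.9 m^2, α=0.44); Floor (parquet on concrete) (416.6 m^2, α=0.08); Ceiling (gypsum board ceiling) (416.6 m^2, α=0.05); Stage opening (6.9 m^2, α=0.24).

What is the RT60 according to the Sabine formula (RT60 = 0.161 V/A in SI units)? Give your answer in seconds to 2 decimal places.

1.40 seconds

A = Σ Sᵢαᵢ = 549.9·0.44 + 416.6·0.08 + 416.6·0.05 + 6.9·0.24 = 297.770 sabins.
Room volume: 2582.796 m³.
T = 0.161 V/A = 0.161·2582.796/297.770 = 1.40 s.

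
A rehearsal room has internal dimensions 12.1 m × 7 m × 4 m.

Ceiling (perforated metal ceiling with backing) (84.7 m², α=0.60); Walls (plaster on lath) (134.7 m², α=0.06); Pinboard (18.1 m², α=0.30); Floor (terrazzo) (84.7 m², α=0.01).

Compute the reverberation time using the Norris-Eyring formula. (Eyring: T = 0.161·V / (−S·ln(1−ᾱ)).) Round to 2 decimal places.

S = Σ Sᵢ = 322.2 m².
Absorption A = 84.7×0.60 + 134.7×0.06 + 18.1×0.30 + 84.7×0.01 = 65.179 sabins.
ᾱ = 65.179 / 322.2 = 0.2023.
Eyring denominator: −S ln(1−ᾱ) = 72.825.
V = 12.1 × 7 × 4 = 338.8 m³.
RT60 = 0.161 × 338.8 / 72.825 = 0.75 s.

0.75 s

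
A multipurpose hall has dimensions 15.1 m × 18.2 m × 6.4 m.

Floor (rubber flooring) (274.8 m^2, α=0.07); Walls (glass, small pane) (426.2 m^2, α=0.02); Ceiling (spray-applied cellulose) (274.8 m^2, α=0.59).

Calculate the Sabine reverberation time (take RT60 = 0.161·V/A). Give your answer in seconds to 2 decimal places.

1.49 sec

Total absorption A = 274.8·0.07 + 426.2·0.02 + 274.8·0.59
  = 19.236 + 8.524 + 162.132 = 189.892 m^2 sabins.
Volume V = 15.1 × 18.2 × 6.4 = 1758.848 m³.
RT60 = 0.161 · V / A = 0.161 × 1758.848 / 189.892 = 1.49 s.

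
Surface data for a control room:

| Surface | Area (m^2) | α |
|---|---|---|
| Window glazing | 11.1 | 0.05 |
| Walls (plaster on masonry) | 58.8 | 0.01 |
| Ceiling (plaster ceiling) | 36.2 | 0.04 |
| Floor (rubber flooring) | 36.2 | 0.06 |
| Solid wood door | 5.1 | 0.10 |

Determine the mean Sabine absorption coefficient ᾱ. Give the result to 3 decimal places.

0.036

S = Σ Sᵢ = 11.1 + 58.8 + 36.2 + 36.2 + 5.1 = 147.4 m^2.
A = 11.1*0.05 + 58.8*0.01 + 36.2*0.04 + 36.2*0.06 + 5.1*0.10 = 5.273 sabins.
ᾱ = 5.273 / 147.4 = 0.036.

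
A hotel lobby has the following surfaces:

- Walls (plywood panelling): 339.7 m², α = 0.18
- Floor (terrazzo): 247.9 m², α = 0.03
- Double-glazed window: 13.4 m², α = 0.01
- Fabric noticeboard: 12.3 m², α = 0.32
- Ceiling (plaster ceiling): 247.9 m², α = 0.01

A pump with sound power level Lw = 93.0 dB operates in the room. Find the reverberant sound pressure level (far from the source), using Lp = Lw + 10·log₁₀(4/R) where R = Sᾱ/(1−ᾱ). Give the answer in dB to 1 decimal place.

A = 75.132 sabins; S = 861.2 m².
ᾱ = 75.132/861.2 = 0.0872; R = Sᾱ/(1−ᾱ) = 75.132/(1−0.0872) = 82.309 m².
Lp = 93.0 + 10·log₁₀(4/82.309) = 93.0 + (-13.13) = 79.9 dB.

79.9 dB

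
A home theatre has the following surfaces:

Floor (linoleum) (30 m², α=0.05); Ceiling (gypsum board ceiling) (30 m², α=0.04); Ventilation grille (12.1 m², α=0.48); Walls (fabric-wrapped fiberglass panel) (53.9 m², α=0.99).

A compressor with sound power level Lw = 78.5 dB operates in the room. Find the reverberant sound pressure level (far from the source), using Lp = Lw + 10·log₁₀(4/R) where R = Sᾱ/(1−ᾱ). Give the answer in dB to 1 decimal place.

A = 61.869 sabins; S = 126.0 m².
ᾱ = 61.869/126.0 = 0.4910; R = Sᾱ/(1−ᾱ) = 61.869/(1−0.4910) = 121.550 m².
Lp = Lw + 10 log₁₀(4/R) = 78.5 -14.83 = 63.7 dB.

63.7 dB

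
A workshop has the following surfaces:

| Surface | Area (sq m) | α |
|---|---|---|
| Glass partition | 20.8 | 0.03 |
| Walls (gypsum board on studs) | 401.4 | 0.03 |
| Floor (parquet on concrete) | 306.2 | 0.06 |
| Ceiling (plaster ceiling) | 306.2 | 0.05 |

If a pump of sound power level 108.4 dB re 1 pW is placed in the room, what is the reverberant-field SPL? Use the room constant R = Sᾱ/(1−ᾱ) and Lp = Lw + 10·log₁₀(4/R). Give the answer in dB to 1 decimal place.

97.6 dB

Σ(Sᵢαᵢ) = 20.8·0.03 + 401.4·0.03 + 306.2·0.06 + 306.2·0.05 = 46.348; total area S = 1034.6 sq m.
ᾱ = 0.0448, so room constant R = A/(1−ᾱ) = 48.522 sq m.
Lp = 108.4 + 10·log₁₀(4/48.522) = 108.4 + (-10.84) = 97.6 dB.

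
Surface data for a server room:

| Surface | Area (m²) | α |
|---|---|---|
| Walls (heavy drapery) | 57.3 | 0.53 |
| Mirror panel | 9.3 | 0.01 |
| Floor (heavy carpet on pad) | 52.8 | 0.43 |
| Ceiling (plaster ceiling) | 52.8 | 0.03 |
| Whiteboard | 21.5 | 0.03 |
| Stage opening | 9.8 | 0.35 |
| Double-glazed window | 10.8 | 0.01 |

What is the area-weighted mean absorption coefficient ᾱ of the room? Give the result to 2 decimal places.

S = Σ Sᵢ = 57.3 + 9.3 + 52.8 + 52.8 + 21.5 + 9.8 + 10.8 = 214.3 m².
Weighted sum Σ Sα = 58.933.
ᾱ = 58.933 / 214.3 = 0.28.

0.28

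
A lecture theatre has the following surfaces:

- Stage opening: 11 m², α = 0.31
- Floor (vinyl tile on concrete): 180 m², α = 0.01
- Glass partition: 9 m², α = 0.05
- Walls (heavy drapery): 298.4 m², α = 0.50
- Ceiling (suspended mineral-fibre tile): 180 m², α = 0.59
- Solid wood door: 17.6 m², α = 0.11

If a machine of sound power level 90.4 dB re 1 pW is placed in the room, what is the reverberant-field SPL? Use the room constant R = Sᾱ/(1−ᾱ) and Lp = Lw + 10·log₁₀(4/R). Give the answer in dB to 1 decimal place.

70.2 dB

Σ(Sᵢαᵢ) = 11×0.31 + 180×0.01 + 9×0.05 + 298.4×0.50 + 180×0.59 + 17.6×0.11 = 262.996; total area S = 696.0 m².
ᾱ = 0.3779, so room constant R = A/(1−ᾱ) = 422.755 m².
Lp = Lw + 10 log₁₀(4/R) = 90.4 -20.24 = 70.2 dB.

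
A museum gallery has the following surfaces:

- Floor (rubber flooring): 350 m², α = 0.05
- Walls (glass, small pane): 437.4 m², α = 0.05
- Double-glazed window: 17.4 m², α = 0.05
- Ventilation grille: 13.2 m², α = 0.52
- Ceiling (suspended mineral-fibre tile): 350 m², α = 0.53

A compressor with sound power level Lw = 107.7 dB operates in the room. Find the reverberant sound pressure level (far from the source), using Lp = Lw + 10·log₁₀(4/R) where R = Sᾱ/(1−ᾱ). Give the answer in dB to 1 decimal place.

Σ(Sᵢαᵢ) = 350·0.05 + 437.4·0.05 + 17.4·0.05 + 13.2·0.52 + 350·0.53 = 232.604; total area S = 1168.0 m².
ᾱ = 232.604/1168.0 = 0.1991; R = Sᾱ/(1−ᾱ) = 232.604/(1−0.1991) = 290.428 m².
Lp = Lw + 10 log₁₀(4/R) = 107.7 -18.61 = 89.1 dB.

89.1 dB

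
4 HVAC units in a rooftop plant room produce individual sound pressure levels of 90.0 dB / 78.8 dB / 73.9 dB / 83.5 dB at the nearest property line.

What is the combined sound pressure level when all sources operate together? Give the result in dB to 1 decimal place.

91.2 dB

Σ 10^(Lᵢ/10) = 1.324e+09.
Back to dB: 10·log₁₀ Σ = 91.2 dB.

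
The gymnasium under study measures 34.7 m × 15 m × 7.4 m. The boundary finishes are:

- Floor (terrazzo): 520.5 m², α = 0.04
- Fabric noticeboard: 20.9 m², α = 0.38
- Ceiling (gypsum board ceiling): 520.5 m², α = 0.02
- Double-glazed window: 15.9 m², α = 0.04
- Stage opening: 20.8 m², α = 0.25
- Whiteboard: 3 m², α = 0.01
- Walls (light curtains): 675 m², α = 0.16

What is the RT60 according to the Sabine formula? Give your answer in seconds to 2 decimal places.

4.05 s

A = Σ Sᵢαᵢ = 520.5×0.04 + 20.9×0.38 + 520.5×0.02 + 15.9×0.04 + 20.8×0.25 + 3×0.01 + 675×0.16 = 153.038 sabins.
Room volume: 3851.7 m³.
Sabine: RT60 = 0.161 × 3851.7 / 153.038 = 4.05 s.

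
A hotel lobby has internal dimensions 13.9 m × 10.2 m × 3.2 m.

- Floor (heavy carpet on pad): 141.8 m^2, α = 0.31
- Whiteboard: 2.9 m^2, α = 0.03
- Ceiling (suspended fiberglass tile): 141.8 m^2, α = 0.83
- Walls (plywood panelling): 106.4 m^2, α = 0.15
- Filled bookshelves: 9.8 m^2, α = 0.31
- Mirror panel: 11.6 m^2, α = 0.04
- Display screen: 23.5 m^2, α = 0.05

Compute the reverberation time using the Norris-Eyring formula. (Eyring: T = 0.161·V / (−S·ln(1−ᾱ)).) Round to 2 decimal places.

S = Σ Sᵢ = 437.8 m^2.
Absorption A = 141.8×0.31 + 2.9×0.03 + 141.8×0.83 + 106.4×0.15 + 9.8×0.31 + 11.6×0.04 + 23.5×0.05 = 182.376 sabins.
Mean coefficient ᾱ = A/S = 0.4166.
Eyring denominator: −S ln(1−ᾱ) = 235.923.
V = 13.9 × 10.2 × 3.2 = 453.696 m³.
RT60 = 0.161 × 453.696 / 235.923 = 0.31 s.

0.31 seconds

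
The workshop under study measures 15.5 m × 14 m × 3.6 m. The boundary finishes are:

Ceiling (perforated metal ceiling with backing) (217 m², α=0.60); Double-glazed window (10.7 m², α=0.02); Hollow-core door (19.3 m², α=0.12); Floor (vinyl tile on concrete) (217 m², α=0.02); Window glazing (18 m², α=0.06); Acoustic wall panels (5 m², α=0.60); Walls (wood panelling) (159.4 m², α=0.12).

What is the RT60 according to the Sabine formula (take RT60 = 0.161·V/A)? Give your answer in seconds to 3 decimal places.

0.785 s

Summing Sᵢαᵢ: 130.200 + 0.214 + 2.316 + 4.340 + 1.080 + 3.000 + 19.128 → A = 160.278 sabins.
Volume V = 15.5 × 14 × 3.6 = 781.2 m³.
Sabine: RT60 = 0.161 × 781.2 / 160.278 = 0.785 s.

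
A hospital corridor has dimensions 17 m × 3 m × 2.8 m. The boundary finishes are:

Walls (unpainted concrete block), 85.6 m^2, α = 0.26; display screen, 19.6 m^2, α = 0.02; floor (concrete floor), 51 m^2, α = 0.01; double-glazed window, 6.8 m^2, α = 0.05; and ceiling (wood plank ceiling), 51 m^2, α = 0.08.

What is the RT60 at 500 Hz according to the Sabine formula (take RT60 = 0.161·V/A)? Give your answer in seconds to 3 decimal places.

Total absorption A = 85.6×0.26 + 19.6×0.02 + 51×0.01 + 6.8×0.05 + 51×0.08
  = 22.256 + 0.392 + 0.510 + 0.340 + 4.080 = 27.578 m^2 sabins.
Room volume: 142.8 m³.
Sabine: RT60 = 0.161 × 142.8 / 27.578 = 0.834 s.

0.834 s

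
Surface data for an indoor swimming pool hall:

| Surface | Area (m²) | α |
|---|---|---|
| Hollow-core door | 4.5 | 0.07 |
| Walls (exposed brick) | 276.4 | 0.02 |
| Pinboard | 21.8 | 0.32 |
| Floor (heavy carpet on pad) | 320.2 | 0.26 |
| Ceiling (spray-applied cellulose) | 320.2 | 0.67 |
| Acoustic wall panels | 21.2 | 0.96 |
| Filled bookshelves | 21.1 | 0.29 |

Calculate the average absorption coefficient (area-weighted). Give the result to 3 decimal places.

0.342

Total surface area S = 985.4 m².
Σ(Sᵢαᵢ) = 4.5*0.07 + 276.4*0.02 + 21.8*0.32 + 320.2*0.26 + 320.2*0.67 + 21.2*0.96 + 21.1*0.29 = 337.076.
ᾱ = 337.076 / 985.4 = 0.342.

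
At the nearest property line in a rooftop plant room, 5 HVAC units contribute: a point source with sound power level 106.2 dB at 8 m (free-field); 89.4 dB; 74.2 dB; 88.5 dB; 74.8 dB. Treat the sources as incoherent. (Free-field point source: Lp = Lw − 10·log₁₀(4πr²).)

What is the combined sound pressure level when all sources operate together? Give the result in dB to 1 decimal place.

Source at 8 m: Lp = 106.2 − 10·log₁₀(4π·8²) = 106.2 − 10·log₁₀(804.248) = 77.1 dB.
Σ 10^(Lᵢ/10) = 1.687e+09.
Back to dB: 10·log₁₀ Σ = 92.3 dB.

92.3 dB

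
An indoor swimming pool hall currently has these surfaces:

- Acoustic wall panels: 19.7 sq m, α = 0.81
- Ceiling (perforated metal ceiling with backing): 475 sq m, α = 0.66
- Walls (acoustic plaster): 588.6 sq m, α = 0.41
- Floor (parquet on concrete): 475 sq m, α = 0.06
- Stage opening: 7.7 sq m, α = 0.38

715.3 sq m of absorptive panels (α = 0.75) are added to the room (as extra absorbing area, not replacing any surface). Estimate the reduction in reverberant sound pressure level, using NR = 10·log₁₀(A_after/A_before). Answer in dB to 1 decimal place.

Summing Sᵢαᵢ: 15.957 + 313.500 + 241.326 + 28.500 + 2.926 → A_before = 602.209 sabins.
Added absorption = 715.3 × 0.75 = 536.475 sabins.
A_after = 602.209 + 536.475 = 1138.684 sabins.
NR = 10·log₁₀(1138.684/602.209) = 2.8 dB.

2.8 dB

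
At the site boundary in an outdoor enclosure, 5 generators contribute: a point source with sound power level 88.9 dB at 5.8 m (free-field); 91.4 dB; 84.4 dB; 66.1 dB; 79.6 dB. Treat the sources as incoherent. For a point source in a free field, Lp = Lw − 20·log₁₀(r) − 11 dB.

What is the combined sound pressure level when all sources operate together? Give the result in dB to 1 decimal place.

92.4 dB

Source at 5.8 m: Lp = 88.9 − 20·log₁₀(5.8) − 11 = 62.6 dB.
Converting to relative power and adding: 10^(62.6/10) + 10^(91.4/10) + 10^(84.4/10) + 10^(66.1/10) + 10^(79.6/10) = 1.753e+09.
Combined level = 10 log₁₀(1.753e+09) = 92.4 dB.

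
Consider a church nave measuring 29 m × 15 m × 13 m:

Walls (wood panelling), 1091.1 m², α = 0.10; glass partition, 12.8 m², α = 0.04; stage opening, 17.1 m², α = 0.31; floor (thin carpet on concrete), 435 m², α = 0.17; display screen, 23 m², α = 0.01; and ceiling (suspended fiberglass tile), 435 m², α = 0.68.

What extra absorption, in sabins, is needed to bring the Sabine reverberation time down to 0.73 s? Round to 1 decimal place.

762.3 sabins

Equivalent absorption area: A₁ = 1091.1·0.10 + 12.8·0.04 + 17.1·0.31 + 435·0.17 + 23·0.01 + 435·0.68 = 484.903 m².
For T = 0.73 s, need A₂ = 0.161·V/T = 0.161·5655/0.73 = 1247.199 sabins.
ΔA = A₂ − A₁ = 1247.199 − 484.903 = 762.3 sabins.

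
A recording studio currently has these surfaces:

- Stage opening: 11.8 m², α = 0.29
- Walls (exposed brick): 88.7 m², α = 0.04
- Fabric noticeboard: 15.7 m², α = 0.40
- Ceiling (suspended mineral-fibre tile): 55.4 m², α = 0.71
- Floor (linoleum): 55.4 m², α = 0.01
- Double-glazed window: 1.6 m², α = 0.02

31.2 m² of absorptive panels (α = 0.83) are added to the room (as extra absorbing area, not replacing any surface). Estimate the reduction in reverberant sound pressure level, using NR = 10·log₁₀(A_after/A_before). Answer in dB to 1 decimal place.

Total absorption A_before = 11.8×0.29 + 88.7×0.04 + 15.7×0.40 + 55.4×0.71 + 55.4×0.01 + 1.6×0.02
  = 3.422 + 3.548 + 6.280 + 39.334 + 0.554 + 0.032 = 53.170 m² sabins.
Treatment contributes 31.2·0.83 = 25.896 sabins.
A_after = 53.170 + 25.896 = 79.066 sabins.
Reduction = 10 log₁₀(A_after/A_before) = 10 log₁₀(1.4870) = 1.7 dB.

1.7 dB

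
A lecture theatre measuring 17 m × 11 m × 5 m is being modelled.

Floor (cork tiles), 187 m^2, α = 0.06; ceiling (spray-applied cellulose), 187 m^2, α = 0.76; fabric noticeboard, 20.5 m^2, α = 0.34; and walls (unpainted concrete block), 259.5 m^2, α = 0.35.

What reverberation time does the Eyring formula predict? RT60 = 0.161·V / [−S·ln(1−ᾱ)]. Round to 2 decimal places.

0.48 s

Total surface area S = 187 + 187 + 20.5 + 259.5 = 654.0 m^2.
Absorption A = 187×0.06 + 187×0.76 + 20.5×0.34 + 259.5×0.35 = 251.135 sabins.
ᾱ = 251.135 / 654.0 = 0.3840.
Eyring denominator: −S ln(1−ᾱ) = 316.868.
V = 17 × 11 × 5 = 935 m³.
T = 0.161·V/[−S·ln(1−ᾱ)] = 0.161·935/316.868 = 0.48 s.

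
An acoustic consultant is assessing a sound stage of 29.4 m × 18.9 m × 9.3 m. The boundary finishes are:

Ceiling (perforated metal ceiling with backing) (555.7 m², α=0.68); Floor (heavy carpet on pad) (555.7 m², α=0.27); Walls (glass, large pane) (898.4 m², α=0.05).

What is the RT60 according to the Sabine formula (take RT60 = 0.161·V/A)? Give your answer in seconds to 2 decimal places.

Total absorption A = 555.7×0.68 + 555.7×0.27 + 898.4×0.05
  = 377.876 + 150.039 + 44.920 = 572.835 m² sabins.
Volume V = 29.4 × 18.9 × 9.3 = 5167.638 m³.
Sabine: RT60 = 0.161 × 5167.638 / 572.835 = 1.45 s.

1.45 sec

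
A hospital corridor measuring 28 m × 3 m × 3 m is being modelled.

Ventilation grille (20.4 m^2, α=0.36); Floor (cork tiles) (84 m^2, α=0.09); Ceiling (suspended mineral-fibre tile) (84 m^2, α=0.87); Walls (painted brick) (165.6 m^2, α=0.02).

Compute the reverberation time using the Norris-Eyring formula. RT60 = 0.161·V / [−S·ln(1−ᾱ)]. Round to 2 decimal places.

0.38 s

S = Σ Sᵢ = 354.0 m^2.
Σ(Sᵢαᵢ) = 20.4·0.36 + 84·0.09 + 84·0.87 + 165.6·0.02 = 91.296.
Mean coefficient ᾱ = A/S = 0.2579.
Eyring denominator: −S ln(1−ᾱ) = 105.588.
V = 28 × 3 × 3 = 252 m³.
T = 0.161·V/[−S·ln(1−ᾱ)] = 0.161·252/105.588 = 0.38 s.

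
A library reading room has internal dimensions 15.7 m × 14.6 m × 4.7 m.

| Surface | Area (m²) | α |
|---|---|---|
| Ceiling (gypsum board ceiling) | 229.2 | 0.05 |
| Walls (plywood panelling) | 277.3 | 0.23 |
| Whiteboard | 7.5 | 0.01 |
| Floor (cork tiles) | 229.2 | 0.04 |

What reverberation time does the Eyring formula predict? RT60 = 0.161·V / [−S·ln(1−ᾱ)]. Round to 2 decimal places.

1.93 sec

Total surface area S = 229.2 + 277.3 + 7.5 + 229.2 = 743.2 m².
Absorption A = 229.2·0.05 + 277.3·0.23 + 7.5·0.01 + 229.2·0.04 = 84.482 sabins.
ᾱ = 84.482 / 743.2 = 0.1137.
−S·ln(1−ᾱ) = −743.2 × ln(1 − 0.1137) = 89.704.
V = 15.7 × 14.6 × 4.7 = 1077.334 m³.
T = 0.161·V/[−S·ln(1−ᾱ)] = 0.161·1077.334/89.704 = 1.93 s.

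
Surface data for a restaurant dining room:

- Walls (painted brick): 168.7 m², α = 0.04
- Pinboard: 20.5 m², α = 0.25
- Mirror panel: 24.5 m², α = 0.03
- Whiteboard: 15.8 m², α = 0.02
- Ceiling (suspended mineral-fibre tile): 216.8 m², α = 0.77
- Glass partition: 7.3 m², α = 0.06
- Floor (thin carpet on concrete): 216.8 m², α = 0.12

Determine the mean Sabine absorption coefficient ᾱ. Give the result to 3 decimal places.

0.308

Total surface area S = 670.4 m².
Σ(Sᵢαᵢ) = 168.7*0.04 + 20.5*0.25 + 24.5*0.03 + 15.8*0.02 + 216.8*0.77 + 7.3*0.06 + 216.8*0.12 = 206.314.
ᾱ = A/S = 0.308.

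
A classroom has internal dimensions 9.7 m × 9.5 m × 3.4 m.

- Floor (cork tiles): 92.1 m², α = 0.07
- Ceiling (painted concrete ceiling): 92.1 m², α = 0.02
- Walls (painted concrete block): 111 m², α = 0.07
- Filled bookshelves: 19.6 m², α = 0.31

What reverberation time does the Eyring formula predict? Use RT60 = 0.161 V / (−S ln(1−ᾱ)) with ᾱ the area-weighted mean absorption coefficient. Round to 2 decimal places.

S = Σ Sᵢ = 314.8 m².
Absorption A = 92.1·0.07 + 92.1·0.02 + 111·0.07 + 19.6·0.31 = 22.135 sabins.
Mean coefficient ᾱ = A/S = 0.0703.
Eyring denominator: −S ln(1−ᾱ) = 22.947.
V = 9.7 × 9.5 × 3.4 = 313.31 m³.
RT60 = 0.161 × 313.31 / 22.947 = 2.20 s.

2.20 sec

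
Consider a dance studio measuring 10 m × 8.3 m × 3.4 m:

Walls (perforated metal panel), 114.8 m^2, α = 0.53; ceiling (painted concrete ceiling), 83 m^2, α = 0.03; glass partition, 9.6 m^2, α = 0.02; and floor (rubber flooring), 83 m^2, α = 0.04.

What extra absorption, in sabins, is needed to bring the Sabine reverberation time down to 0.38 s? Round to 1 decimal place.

52.7 sabins

Equivalent absorption area: A₁ = 114.8·0.53 + 83·0.03 + 9.6·0.02 + 83·0.04 = 66.846 m^2.
Target A₂ = 0.161·282.2/0.38 = 119.564 sabins (V = 282.2 m³).
ΔA = A₂ − A₁ = 119.564 − 66.846 = 52.7 sabins.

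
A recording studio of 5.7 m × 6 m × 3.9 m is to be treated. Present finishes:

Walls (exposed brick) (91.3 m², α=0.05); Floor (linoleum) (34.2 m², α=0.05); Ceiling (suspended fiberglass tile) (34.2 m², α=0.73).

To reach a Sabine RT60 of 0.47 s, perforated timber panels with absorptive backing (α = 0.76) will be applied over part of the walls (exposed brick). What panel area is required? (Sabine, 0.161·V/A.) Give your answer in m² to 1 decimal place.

A₁ = Σ Sᵢαᵢ = 91.3*0.05 + 34.2*0.05 + 34.2*0.73 = 31.241 sabins.
V = 133.38 m³. Target absorption A₂ = 0.161 × 133.38 / 0.47 = 45.690 sabins.
Absorption to add: 45.690 − 31.241 = 14.449 sabins.
Net gain per m²: Δα = 0.76 − 0.05 = 0.71.
Area = ΔA/Δα = 14.449/0.71 = 20.4 m².

20.4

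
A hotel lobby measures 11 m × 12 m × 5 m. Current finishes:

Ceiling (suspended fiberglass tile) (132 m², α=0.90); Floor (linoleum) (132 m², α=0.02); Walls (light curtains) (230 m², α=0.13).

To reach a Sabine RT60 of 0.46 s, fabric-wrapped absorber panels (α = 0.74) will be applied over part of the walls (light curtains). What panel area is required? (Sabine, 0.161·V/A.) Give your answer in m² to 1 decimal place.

130.6

Equivalent absorption area: A₁ = 132*0.90 + 132*0.02 + 230*0.13 = 151.340 m².
V = 660 m³. Target absorption A₂ = 0.161 × 660 / 0.46 = 231.000 sabins.
ΔA needed = 231.000 − 151.340 = 79.660 sabins.
Each m² of panel replacing the walls (light curtains) adds (0.74 − 0.13) = 0.61 sabins.
Panel area = 79.660 / 0.61 = 130.6 m².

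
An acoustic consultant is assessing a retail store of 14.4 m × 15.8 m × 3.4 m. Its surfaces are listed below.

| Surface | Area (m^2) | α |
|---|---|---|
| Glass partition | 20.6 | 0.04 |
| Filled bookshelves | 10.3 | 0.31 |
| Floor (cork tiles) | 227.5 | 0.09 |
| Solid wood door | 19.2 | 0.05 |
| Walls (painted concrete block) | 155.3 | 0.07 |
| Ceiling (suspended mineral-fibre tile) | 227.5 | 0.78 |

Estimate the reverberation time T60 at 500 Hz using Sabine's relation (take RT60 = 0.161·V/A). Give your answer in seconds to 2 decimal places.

0.58 s

Total absorption A = 20.6·0.04 + 10.3·0.31 + 227.5·0.09 + 19.2·0.05 + 155.3·0.07 + 227.5·0.78
  = 0.824 + 3.193 + 20.475 + 0.960 + 10.871 + 177.450 = 213.773 m^2 sabins.
Volume V = 14.4 × 15.8 × 3.4 = 773.568 m³.
T = 0.161 V/A = 0.161·773.568/213.773 = 0.58 s.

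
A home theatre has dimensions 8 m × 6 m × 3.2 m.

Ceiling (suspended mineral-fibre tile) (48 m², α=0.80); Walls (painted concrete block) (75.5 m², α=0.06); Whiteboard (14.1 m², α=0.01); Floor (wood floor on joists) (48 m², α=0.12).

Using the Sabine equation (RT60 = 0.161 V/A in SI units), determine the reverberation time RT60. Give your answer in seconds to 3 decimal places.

A = Σ Sᵢαᵢ = 48·0.80 + 75.5·0.06 + 14.1·0.01 + 48·0.12 = 48.831 sabins.
V = 8·6·3.2 = 153.6 m³.
RT60 = 0.161 · V / A = 0.161 × 153.6 / 48.831 = 0.506 s.

0.506 s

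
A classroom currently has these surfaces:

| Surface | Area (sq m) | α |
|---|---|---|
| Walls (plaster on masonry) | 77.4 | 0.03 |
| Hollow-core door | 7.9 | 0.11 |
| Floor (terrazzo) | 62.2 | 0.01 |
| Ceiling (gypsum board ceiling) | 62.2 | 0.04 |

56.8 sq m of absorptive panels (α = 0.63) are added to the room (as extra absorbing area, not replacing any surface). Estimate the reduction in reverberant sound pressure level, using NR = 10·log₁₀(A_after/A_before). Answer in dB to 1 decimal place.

8.2 dB

Equivalent absorption area: A_before = 77.4*0.03 + 7.9*0.11 + 62.2*0.01 + 62.2*0.04 = 6.301 sq m.
Added absorption = 56.8 × 0.63 = 35.784 sabins.
New total A_after = 42.085 sabins.
NR = 10·log₁₀(42.085/6.301) = 8.2 dB.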